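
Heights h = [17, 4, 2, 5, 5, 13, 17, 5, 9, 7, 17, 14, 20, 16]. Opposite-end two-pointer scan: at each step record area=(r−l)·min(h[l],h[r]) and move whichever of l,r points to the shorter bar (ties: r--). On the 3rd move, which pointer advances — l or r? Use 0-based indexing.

l

[0,13] min(17,16)*13=208 best=208 * → r--
[0,12] min(17,20)*12=204 best=208 → l++
[1,12] min(4,20)*11=44 best=208 → l++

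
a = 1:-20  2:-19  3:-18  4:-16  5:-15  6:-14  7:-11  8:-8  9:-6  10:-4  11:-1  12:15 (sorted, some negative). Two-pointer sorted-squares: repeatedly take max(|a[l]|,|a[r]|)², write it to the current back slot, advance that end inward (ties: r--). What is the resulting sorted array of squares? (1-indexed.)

[1,12] |-20|>|15| out[12]=400 → l++
[2,12] |-19|>|15| out[11]=361 → l++
[3,12] |-18|>|15| out[10]=324 → l++
[4,12] |-16|>|15| out[9]=256 → l++
[5,12] |-15|<=|15| out[8]=225 → r--
[5,11] |-15|>|-1| out[7]=225 → l++
[6,11] |-14|>|-1| out[6]=196 → l++
[7,11] |-11|>|-1| out[5]=121 → l++
[8,11] |-8|>|-1| out[4]=64 → l++
[9,11] |-6|>|-1| out[3]=36 → l++
[10,11] |-4|>|-1| out[2]=16 → l++
[11,11] |-1|<=|-1| out[1]=1 → r--

[1, 16, 36, 64, 121, 196, 225, 225, 256, 324, 361, 400]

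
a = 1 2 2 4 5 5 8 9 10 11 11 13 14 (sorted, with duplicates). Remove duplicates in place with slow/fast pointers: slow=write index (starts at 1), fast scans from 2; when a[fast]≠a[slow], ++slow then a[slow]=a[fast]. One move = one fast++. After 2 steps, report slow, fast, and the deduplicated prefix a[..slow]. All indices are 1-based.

slow=1 fast=2: a[fast]=2≠a[slow]=1 write a[2]=2, slow++,fast++
slow=2 fast=3: a[fast]=2=a[slow] dup, fast++

slow=2, fast=4, prefix=[1, 2]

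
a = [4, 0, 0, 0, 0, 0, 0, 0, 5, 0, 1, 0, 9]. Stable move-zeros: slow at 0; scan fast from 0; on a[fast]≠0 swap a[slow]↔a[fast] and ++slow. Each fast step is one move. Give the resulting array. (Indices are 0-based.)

[4, 5, 1, 9, 0, 0, 0, 0, 0, 0, 0, 0, 0]

(s=0,f=0) a[fast]=4≠0 swap→a[0]=4 → slow++,fast++
(s=1,f=1) a[fast]=0 → fast++
(s=1,f=2) a[fast]=0 → fast++
(s=1,f=3) a[fast]=0 → fast++
(s=1,f=4) a[fast]=0 → fast++
(s=1,f=5) a[fast]=0 → fast++
(s=1,f=6) a[fast]=0 → fast++
(s=1,f=7) a[fast]=0 → fast++
(s=1,f=8) a[fast]=5≠0 swap→a[1]=5 → slow++,fast++
(s=2,f=9) a[fast]=0 → fast++
(s=2,f=10) a[fast]=1≠0 swap→a[2]=1 → slow++,fast++
(s=3,f=11) a[fast]=0 → fast++
(s=3,f=12) a[fast]=9≠0 swap→a[3]=9 → slow++,fast++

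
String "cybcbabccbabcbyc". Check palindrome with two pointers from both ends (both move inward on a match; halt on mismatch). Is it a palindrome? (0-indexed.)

palindrome

l=0 r=15: 'c'=='c', l++,r--
l=1 r=14: 'y'=='y', l++,r--
l=2 r=13: 'b'=='b', l++,r--
l=3 r=12: 'c'=='c', l++,r--
l=4 r=11: 'b'=='b', l++,r--
l=5 r=10: 'a'=='a', l++,r--
l=6 r=9: 'b'=='b', l++,r--
l=7 r=8: 'c'=='c', l++,r--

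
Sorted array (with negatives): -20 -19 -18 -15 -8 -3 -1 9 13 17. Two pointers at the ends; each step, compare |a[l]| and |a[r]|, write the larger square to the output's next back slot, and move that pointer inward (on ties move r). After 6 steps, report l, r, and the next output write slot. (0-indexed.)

l=4, r=7, next write slot=3

[0,9] |-20|>|17| out[9]=400 → l++
[1,9] |-19|>|17| out[8]=361 → l++
[2,9] |-18|>|17| out[7]=324 → l++
[3,9] |-15|<=|17| out[6]=289 → r--
[3,8] |-15|>|13| out[5]=225 → l++
[4,8] |-8|<=|13| out[4]=169 → r--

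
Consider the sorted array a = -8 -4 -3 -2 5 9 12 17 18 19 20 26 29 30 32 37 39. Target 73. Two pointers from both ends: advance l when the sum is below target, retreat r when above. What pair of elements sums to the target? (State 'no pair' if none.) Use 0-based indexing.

l=0 r=16: -8+39=31 <73, l++
l=1 r=16: -4+39=35 <73, l++
l=2 r=16: -3+39=36 <73, l++
l=3 r=16: -2+39=37 <73, l++
l=4 r=16: 5+39=44 <73, l++
l=5 r=16: 9+39=48 <73, l++
l=6 r=16: 12+39=51 <73, l++
l=7 r=16: 17+39=56 <73, l++
l=8 r=16: 18+39=57 <73, l++
l=9 r=16: 19+39=58 <73, l++
l=10 r=16: 20+39=59 <73, l++
l=11 r=16: 26+39=65 <73, l++
l=12 r=16: 29+39=68 <73, l++
l=13 r=16: 30+39=69 <73, l++
l=14 r=16: 32+39=71 <73, l++
l=15 r=16: 37+39=76 >73, r--

no pair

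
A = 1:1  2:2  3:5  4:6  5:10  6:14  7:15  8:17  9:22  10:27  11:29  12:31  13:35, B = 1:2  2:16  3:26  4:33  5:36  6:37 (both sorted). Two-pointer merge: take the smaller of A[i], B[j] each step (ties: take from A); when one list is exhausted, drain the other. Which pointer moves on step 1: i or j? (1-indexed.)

[i=1,j=1] A[i]=1<=B[j]=2 take 1 → i++

i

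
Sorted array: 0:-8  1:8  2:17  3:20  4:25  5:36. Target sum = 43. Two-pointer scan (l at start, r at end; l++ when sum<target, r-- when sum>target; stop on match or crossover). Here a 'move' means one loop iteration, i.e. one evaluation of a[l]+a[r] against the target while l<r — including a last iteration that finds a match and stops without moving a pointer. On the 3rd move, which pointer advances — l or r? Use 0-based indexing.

[0,5] -8+36=28 <43 → l++
[1,5] 8+36=44 >43 → r--
[1,4] 8+25=33 <43 → l++

l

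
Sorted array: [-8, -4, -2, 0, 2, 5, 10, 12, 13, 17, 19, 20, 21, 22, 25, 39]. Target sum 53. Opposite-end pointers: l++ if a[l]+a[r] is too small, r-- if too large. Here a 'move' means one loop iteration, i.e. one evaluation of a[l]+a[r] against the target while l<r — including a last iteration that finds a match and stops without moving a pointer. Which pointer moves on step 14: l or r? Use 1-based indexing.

[1,16] -8+39=31 <53 → l++
[2,16] -4+39=35 <53 → l++
[3,16] -2+39=37 <53 → l++
[4,16] 0+39=39 <53 → l++
[5,16] 2+39=41 <53 → l++
[6,16] 5+39=44 <53 → l++
[7,16] 10+39=49 <53 → l++
[8,16] 12+39=51 <53 → l++
[9,16] 13+39=52 <53 → l++
[10,16] 17+39=56 >53 → r--
[10,15] 17+25=42 <53 → l++
[11,15] 19+25=44 <53 → l++
[12,15] 20+25=45 <53 → l++
[13,15] 21+25=46 <53 → l++

l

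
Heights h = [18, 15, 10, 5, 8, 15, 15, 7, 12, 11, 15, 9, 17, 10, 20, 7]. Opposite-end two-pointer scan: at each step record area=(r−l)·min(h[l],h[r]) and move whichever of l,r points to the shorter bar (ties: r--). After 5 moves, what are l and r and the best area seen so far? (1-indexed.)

l=5, r=15, best area=252

l=1 r=16: min(18,7)*15=105 best=105 *, r--
l=1 r=15: min(18,20)*14=252 best=252 *, l++
l=2 r=15: min(15,20)*13=195 best=252, l++
l=3 r=15: min(10,20)*12=120 best=252, l++
l=4 r=15: min(5,20)*11=55 best=252, l++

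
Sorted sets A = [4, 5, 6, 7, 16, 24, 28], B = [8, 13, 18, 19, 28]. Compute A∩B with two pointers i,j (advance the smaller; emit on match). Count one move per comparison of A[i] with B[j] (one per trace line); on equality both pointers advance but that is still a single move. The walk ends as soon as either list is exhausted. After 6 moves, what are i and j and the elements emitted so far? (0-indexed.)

i=4, j=2, emitted=[]

i=0 j=0: 4<8, i++
i=1 j=0: 5<8, i++
i=2 j=0: 6<8, i++
i=3 j=0: 7<8, i++
i=4 j=0: 16>8, j++
i=4 j=1: 16>13, j++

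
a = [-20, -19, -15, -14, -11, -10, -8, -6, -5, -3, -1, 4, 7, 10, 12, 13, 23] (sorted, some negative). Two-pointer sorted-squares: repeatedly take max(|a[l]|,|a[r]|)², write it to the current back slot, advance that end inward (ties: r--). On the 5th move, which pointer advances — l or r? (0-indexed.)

[0,16] |-20|<=|23| out[16]=529 → r--
[0,15] |-20|>|13| out[15]=400 → l++
[1,15] |-19|>|13| out[14]=361 → l++
[2,15] |-15|>|13| out[13]=225 → l++
[3,15] |-14|>|13| out[12]=196 → l++

l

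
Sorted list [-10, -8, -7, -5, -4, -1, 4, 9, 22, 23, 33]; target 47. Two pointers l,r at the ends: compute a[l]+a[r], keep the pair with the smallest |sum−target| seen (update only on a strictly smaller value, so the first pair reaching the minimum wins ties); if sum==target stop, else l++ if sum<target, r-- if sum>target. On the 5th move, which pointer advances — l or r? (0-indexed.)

[0,10] -10+33=23 d=24 * → l++
[1,10] -8+33=25 d=22 * → l++
[2,10] -7+33=26 d=21 * → l++
[3,10] -5+33=28 d=19 * → l++
[4,10] -4+33=29 d=18 * → l++

l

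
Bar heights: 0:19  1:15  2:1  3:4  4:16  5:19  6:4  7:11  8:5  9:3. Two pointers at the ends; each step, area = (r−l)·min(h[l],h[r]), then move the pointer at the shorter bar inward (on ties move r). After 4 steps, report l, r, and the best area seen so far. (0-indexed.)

l=0 r=9: min(19,3)*9=27 best=27 *, r--
l=0 r=8: min(19,5)*8=40 best=40 *, r--
l=0 r=7: min(19,11)*7=77 best=77 *, r--
l=0 r=6: min(19,4)*6=24 best=77, r--

l=0, r=5, best area=77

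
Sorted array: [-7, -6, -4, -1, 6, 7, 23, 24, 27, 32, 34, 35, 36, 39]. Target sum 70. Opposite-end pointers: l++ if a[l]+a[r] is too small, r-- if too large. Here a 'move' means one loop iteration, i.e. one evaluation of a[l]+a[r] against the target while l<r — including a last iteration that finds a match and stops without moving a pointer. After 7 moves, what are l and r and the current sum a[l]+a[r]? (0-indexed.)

[0,13] -7+39=32 <70 → l++
[1,13] -6+39=33 <70 → l++
[2,13] -4+39=35 <70 → l++
[3,13] -1+39=38 <70 → l++
[4,13] 6+39=45 <70 → l++
[5,13] 7+39=46 <70 → l++
[6,13] 23+39=62 <70 → l++

l=7, r=13, sum=63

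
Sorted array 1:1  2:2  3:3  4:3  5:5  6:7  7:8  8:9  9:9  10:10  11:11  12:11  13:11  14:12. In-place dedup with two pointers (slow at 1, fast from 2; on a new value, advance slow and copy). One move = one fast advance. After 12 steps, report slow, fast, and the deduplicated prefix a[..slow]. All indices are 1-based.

slow=9, fast=14, prefix=[1, 2, 3, 5, 7, 8, 9, 10, 11]

(s=1,f=2) a[fast]=2≠a[slow]=1 write a[2]=2 → slow++,fast++
(s=2,f=3) a[fast]=3≠a[slow]=2 write a[3]=3 → slow++,fast++
(s=3,f=4) a[fast]=3=a[slow] dup → fast++
(s=3,f=5) a[fast]=5≠a[slow]=3 write a[4]=5 → slow++,fast++
(s=4,f=6) a[fast]=7≠a[slow]=5 write a[5]=7 → slow++,fast++
(s=5,f=7) a[fast]=8≠a[slow]=7 write a[6]=8 → slow++,fast++
(s=6,f=8) a[fast]=9≠a[slow]=8 write a[7]=9 → slow++,fast++
(s=7,f=9) a[fast]=9=a[slow] dup → fast++
(s=7,f=10) a[fast]=10≠a[slow]=9 write a[8]=10 → slow++,fast++
(s=8,f=11) a[fast]=11≠a[slow]=10 write a[9]=11 → slow++,fast++
(s=9,f=12) a[fast]=11=a[slow] dup → fast++
(s=9,f=13) a[fast]=11=a[slow] dup → fast++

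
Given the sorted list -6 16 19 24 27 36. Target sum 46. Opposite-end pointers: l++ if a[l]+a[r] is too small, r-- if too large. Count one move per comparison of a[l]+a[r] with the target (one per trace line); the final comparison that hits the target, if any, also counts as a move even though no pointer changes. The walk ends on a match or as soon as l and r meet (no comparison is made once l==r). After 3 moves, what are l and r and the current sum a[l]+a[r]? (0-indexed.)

[0,5] -6+36=30 <46 → l++
[1,5] 16+36=52 >46 → r--
[1,4] 16+27=43 <46 → l++

l=2, r=4, sum=46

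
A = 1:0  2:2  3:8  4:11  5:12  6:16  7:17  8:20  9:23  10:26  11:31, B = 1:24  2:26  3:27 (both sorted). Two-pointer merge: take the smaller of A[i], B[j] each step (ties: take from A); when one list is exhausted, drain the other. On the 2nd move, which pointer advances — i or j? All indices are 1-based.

[i=1,j=1] A[i]=0<=B[j]=24 take 0 → i++
[i=2,j=1] A[i]=2<=B[j]=24 take 2 → i++

i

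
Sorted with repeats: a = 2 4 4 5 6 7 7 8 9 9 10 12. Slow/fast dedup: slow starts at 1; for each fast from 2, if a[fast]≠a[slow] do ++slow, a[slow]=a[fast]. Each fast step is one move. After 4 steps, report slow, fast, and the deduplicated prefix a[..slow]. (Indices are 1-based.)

slow=4, fast=6, prefix=[2, 4, 5, 6]

slow=1 fast=2: a[fast]=4≠a[slow]=2 write a[2]=4, slow++,fast++
slow=2 fast=3: a[fast]=4=a[slow] dup, fast++
slow=2 fast=4: a[fast]=5≠a[slow]=4 write a[3]=5, slow++,fast++
slow=3 fast=5: a[fast]=6≠a[slow]=5 write a[4]=6, slow++,fast++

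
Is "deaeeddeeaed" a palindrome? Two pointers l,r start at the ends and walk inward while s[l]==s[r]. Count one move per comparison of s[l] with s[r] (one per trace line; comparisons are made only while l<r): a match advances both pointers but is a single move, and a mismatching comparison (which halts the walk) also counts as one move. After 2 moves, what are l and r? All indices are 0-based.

l=2, r=9

[0,11] 'd'=='d' → l++,r--
[1,10] 'e'=='e' → l++,r--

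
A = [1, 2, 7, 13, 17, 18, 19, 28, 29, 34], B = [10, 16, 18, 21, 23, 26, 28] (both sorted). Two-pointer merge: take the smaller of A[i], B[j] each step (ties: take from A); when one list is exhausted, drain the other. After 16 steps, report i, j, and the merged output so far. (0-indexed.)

i=0 j=0: A[i]=1<=B[j]=10 take 1, i++
i=1 j=0: A[i]=2<=B[j]=10 take 2, i++
i=2 j=0: A[i]=7<=B[j]=10 take 7, i++
i=3 j=0: A[i]=13>B[j]=10 take 10, j++
i=3 j=1: A[i]=13<=B[j]=16 take 13, i++
i=4 j=1: A[i]=17>B[j]=16 take 16, j++
i=4 j=2: A[i]=17<=B[j]=18 take 17, i++
i=5 j=2: A[i]=18<=B[j]=18 take 18, i++
i=6 j=2: A[i]=19>B[j]=18 take 18, j++
i=6 j=3: A[i]=19<=B[j]=21 take 19, i++
i=7 j=3: A[i]=28>B[j]=21 take 21, j++
i=7 j=4: A[i]=28>B[j]=23 take 23, j++
i=7 j=5: A[i]=28>B[j]=26 take 26, j++
i=7 j=6: A[i]=28<=B[j]=28 take 28, i++
i=8 j=6: A[i]=29>B[j]=28 take 28, j++
i=8 j=7: B done, take A[i]=29, i++

i=9, j=7, merged so far=[1, 2, 7, 10, 13, 16, 17, 18, 18, 19, 21, 23, 26, 28, 28, 29]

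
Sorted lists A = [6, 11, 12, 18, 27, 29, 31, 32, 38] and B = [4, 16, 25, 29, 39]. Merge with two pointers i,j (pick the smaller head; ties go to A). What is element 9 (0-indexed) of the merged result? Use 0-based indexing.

merged[9] = 29

[i=0,j=0] A[i]=6>B[j]=4 take 4 → j++
[i=0,j=1] A[i]=6<=B[j]=16 take 6 → i++
[i=1,j=1] A[i]=11<=B[j]=16 take 11 → i++
[i=2,j=1] A[i]=12<=B[j]=16 take 12 → i++
[i=3,j=1] A[i]=18>B[j]=16 take 16 → j++
[i=3,j=2] A[i]=18<=B[j]=25 take 18 → i++
[i=4,j=2] A[i]=27>B[j]=25 take 25 → j++
[i=4,j=3] A[i]=27<=B[j]=29 take 27 → i++
[i=5,j=3] A[i]=29<=B[j]=29 take 29 → i++
[i=6,j=3] A[i]=31>B[j]=29 take 29 → j++
[i=6,j=4] A[i]=31<=B[j]=39 take 31 → i++
[i=7,j=4] A[i]=32<=B[j]=39 take 32 → i++
[i=8,j=4] A[i]=38<=B[j]=39 take 38 → i++
[i=9,j=4] A done, take B[j]=39 → j++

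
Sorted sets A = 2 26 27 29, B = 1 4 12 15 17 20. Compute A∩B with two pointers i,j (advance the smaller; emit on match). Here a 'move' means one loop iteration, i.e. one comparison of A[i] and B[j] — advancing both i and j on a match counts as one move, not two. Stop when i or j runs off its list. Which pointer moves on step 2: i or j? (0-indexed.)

i

i=0 j=0: 2>1, j++
i=0 j=1: 2<4, i++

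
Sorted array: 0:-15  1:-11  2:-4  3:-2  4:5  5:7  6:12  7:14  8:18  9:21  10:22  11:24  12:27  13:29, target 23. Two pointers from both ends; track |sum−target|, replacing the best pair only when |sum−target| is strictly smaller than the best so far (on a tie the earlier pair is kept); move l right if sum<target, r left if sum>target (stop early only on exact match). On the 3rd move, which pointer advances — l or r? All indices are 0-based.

l=0 r=13: -15+29=14 d=9 *, l++
l=1 r=13: -11+29=18 d=5 *, l++
l=2 r=13: -4+29=25 d=2 *, r--

r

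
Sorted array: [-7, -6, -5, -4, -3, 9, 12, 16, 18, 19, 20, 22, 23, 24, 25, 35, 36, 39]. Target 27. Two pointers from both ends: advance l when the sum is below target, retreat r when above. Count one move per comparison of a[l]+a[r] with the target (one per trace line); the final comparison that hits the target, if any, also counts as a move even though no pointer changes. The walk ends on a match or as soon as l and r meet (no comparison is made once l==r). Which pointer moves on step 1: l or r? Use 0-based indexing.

r

[0,17] -7+39=32 >27 → r--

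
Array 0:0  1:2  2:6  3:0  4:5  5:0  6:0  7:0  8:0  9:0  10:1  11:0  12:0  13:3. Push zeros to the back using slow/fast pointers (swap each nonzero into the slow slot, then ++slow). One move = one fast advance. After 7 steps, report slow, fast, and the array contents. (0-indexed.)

slow=3, fast=7, a=[2, 6, 5, 0, 0, 0, 0, 0, 0, 0, 1, 0, 0, 3]

(s=0,f=0) a[fast]=0 → fast++
(s=0,f=1) a[fast]=2≠0 swap→a[0]=2 → slow++,fast++
(s=1,f=2) a[fast]=6≠0 swap→a[1]=6 → slow++,fast++
(s=2,f=3) a[fast]=0 → fast++
(s=2,f=4) a[fast]=5≠0 swap→a[2]=5 → slow++,fast++
(s=3,f=5) a[fast]=0 → fast++
(s=3,f=6) a[fast]=0 → fast++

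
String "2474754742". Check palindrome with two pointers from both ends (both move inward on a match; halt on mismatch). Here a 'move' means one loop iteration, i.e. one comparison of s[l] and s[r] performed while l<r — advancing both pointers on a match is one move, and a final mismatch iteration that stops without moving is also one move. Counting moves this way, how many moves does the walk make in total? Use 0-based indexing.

5 moves

l=0 r=9: '2'=='2', l++,r--
l=1 r=8: '4'=='4', l++,r--
l=2 r=7: '7'=='7', l++,r--
l=3 r=6: '4'=='4', l++,r--
l=4 r=5: '7'!='5', stop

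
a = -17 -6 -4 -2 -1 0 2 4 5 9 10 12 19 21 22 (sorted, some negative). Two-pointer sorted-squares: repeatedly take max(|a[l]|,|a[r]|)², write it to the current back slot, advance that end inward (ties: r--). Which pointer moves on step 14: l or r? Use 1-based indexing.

l

[1,15] |-17|<=|22| out[15]=484 → r--
[1,14] |-17|<=|21| out[14]=441 → r--
[1,13] |-17|<=|19| out[13]=361 → r--
[1,12] |-17|>|12| out[12]=289 → l++
[2,12] |-6|<=|12| out[11]=144 → r--
[2,11] |-6|<=|10| out[10]=100 → r--
[2,10] |-6|<=|9| out[9]=81 → r--
[2,9] |-6|>|5| out[8]=36 → l++
[3,9] |-4|<=|5| out[7]=25 → r--
[3,8] |-4|<=|4| out[6]=16 → r--
[3,7] |-4|>|2| out[5]=16 → l++
[4,7] |-2|<=|2| out[4]=4 → r--
[4,6] |-2|>|0| out[3]=4 → l++
[5,6] |-1|>|0| out[2]=1 → l++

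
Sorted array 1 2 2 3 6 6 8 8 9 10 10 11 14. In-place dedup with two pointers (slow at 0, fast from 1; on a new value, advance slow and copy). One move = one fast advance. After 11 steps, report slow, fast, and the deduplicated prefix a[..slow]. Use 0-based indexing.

(s=0,f=1) a[fast]=2≠a[slow]=1 write a[1]=2 → slow++,fast++
(s=1,f=2) a[fast]=2=a[slow] dup → fast++
(s=1,f=3) a[fast]=3≠a[slow]=2 write a[2]=3 → slow++,fast++
(s=2,f=4) a[fast]=6≠a[slow]=3 write a[3]=6 → slow++,fast++
(s=3,f=5) a[fast]=6=a[slow] dup → fast++
(s=3,f=6) a[fast]=8≠a[slow]=6 write a[4]=8 → slow++,fast++
(s=4,f=7) a[fast]=8=a[slow] dup → fast++
(s=4,f=8) a[fast]=9≠a[slow]=8 write a[5]=9 → slow++,fast++
(s=5,f=9) a[fast]=10≠a[slow]=9 write a[6]=10 → slow++,fast++
(s=6,f=10) a[fast]=10=a[slow] dup → fast++
(s=6,f=11) a[fast]=11≠a[slow]=10 write a[7]=11 → slow++,fast++

slow=7, fast=12, prefix=[1, 2, 3, 6, 8, 9, 10, 11]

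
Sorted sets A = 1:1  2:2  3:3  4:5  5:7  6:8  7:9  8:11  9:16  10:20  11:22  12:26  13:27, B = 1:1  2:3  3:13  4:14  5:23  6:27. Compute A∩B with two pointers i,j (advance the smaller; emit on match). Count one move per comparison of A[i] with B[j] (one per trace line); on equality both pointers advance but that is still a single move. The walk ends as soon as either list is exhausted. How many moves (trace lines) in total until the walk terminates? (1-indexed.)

16 moves

i=1 j=1: 1==1 emit, i++,j++
i=2 j=2: 2<3, i++
i=3 j=2: 3==3 emit, i++,j++
i=4 j=3: 5<13, i++
i=5 j=3: 7<13, i++
i=6 j=3: 8<13, i++
i=7 j=3: 9<13, i++
i=8 j=3: 11<13, i++
i=9 j=3: 16>13, j++
i=9 j=4: 16>14, j++
i=9 j=5: 16<23, i++
i=10 j=5: 20<23, i++
i=11 j=5: 22<23, i++
i=12 j=5: 26>23, j++
i=12 j=6: 26<27, i++
i=13 j=6: 27==27 emit, i++,j++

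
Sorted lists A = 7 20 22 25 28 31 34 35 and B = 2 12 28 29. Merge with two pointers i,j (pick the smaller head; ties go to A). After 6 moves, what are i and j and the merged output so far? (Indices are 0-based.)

i=0 j=0: A[i]=7>B[j]=2 take 2, j++
i=0 j=1: A[i]=7<=B[j]=12 take 7, i++
i=1 j=1: A[i]=20>B[j]=12 take 12, j++
i=1 j=2: A[i]=20<=B[j]=28 take 20, i++
i=2 j=2: A[i]=22<=B[j]=28 take 22, i++
i=3 j=2: A[i]=25<=B[j]=28 take 25, i++

i=4, j=2, merged so far=[2, 7, 12, 20, 22, 25]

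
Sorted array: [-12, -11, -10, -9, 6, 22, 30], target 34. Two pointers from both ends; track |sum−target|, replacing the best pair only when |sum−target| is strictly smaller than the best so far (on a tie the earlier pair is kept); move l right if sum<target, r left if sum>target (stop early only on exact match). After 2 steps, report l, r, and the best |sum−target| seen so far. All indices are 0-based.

[0,6] -12+30=18 d=16 * → l++
[1,6] -11+30=19 d=15 * → l++

l=2, r=6, best |Δ|=15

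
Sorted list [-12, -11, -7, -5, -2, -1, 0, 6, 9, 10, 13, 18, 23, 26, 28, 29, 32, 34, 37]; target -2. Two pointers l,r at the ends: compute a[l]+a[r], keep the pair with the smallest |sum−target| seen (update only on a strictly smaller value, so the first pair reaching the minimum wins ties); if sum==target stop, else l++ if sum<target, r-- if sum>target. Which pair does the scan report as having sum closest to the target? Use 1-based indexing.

pair (-12, 10) with sum -2 (|Δ|=0)

[1,19] -12+37=25 d=27 * → r--
[1,18] -12+34=22 d=24 * → r--
[1,17] -12+32=20 d=22 * → r--
[1,16] -12+29=17 d=19 * → r--
[1,15] -12+28=16 d=18 * → r--
[1,14] -12+26=14 d=16 * → r--
[1,13] -12+23=11 d=13 * → r--
[1,12] -12+18=6 d=8 * → r--
[1,11] -12+13=1 d=3 * → r--
[1,10] -12+10=-2 d=0 * → stop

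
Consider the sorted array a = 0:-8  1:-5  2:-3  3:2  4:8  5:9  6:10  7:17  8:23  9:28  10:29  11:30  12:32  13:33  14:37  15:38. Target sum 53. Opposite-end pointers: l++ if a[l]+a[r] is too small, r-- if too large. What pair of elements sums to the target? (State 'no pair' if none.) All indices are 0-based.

[0,15] -8+38=30 <53 → l++
[1,15] -5+38=33 <53 → l++
[2,15] -3+38=35 <53 → l++
[3,15] 2+38=40 <53 → l++
[4,15] 8+38=46 <53 → l++
[5,15] 9+38=47 <53 → l++
[6,15] 10+38=48 <53 → l++
[7,15] 17+38=55 >53 → r--
[7,14] 17+37=54 >53 → r--
[7,13] 17+33=50 <53 → l++
[8,13] 23+33=56 >53 → r--
[8,12] 23+32=55 >53 → r--
[8,11] 23+30=53 → found

(23, 30)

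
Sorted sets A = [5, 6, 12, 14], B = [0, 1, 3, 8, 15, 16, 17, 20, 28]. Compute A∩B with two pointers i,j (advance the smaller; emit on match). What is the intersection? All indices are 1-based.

intersection = []

[i=1,j=1] 5>0 → j++
[i=1,j=2] 5>1 → j++
[i=1,j=3] 5>3 → j++
[i=1,j=4] 5<8 → i++
[i=2,j=4] 6<8 → i++
[i=3,j=4] 12>8 → j++
[i=3,j=5] 12<15 → i++
[i=4,j=5] 14<15 → i++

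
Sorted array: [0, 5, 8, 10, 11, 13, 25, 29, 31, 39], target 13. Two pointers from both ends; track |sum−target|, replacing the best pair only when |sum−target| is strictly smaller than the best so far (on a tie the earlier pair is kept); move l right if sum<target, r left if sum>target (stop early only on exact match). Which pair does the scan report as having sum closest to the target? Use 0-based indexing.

pair (0, 13) with sum 13 (|Δ|=0)

[0,9] 0+39=39 d=26 * → r--
[0,8] 0+31=31 d=18 * → r--
[0,7] 0+29=29 d=16 * → r--
[0,6] 0+25=25 d=12 * → r--
[0,5] 0+13=13 d=0 * → stop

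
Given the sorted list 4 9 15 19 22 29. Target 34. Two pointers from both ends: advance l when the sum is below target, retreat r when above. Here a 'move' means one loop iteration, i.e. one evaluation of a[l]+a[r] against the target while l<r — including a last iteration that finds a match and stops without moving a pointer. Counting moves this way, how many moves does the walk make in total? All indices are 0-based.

5 moves

l=0 r=5: 4+29=33 <34, l++
l=1 r=5: 9+29=38 >34, r--
l=1 r=4: 9+22=31 <34, l++
l=2 r=4: 15+22=37 >34, r--
l=2 r=3: 15+19=34, found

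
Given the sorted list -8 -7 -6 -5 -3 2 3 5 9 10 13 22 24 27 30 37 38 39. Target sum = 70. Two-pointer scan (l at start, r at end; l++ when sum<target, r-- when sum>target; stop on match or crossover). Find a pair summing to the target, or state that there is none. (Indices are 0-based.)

no pair

l=0 r=17: -8+39=31 <70, l++
l=1 r=17: -7+39=32 <70, l++
l=2 r=17: -6+39=33 <70, l++
l=3 r=17: -5+39=34 <70, l++
l=4 r=17: -3+39=36 <70, l++
l=5 r=17: 2+39=41 <70, l++
l=6 r=17: 3+39=42 <70, l++
l=7 r=17: 5+39=44 <70, l++
l=8 r=17: 9+39=48 <70, l++
l=9 r=17: 10+39=49 <70, l++
l=10 r=17: 13+39=52 <70, l++
l=11 r=17: 22+39=61 <70, l++
l=12 r=17: 24+39=63 <70, l++
l=13 r=17: 27+39=66 <70, l++
l=14 r=17: 30+39=69 <70, l++
l=15 r=17: 37+39=76 >70, r--
l=15 r=16: 37+38=75 >70, r--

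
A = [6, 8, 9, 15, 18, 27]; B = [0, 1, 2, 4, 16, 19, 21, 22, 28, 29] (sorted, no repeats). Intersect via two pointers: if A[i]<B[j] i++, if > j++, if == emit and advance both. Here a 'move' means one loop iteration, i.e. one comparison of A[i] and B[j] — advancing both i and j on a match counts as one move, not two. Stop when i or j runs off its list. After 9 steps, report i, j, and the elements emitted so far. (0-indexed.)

i=4, j=5, emitted=[]

i=0 j=0: 6>0, j++
i=0 j=1: 6>1, j++
i=0 j=2: 6>2, j++
i=0 j=3: 6>4, j++
i=0 j=4: 6<16, i++
i=1 j=4: 8<16, i++
i=2 j=4: 9<16, i++
i=3 j=4: 15<16, i++
i=4 j=4: 18>16, j++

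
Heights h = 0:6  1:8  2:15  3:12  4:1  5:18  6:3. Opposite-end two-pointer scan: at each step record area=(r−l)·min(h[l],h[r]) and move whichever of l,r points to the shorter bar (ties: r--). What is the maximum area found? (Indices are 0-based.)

max area = 45

[0,6] min(6,3)*6=18 best=18 * → r--
[0,5] min(6,18)*5=30 best=30 * → l++
[1,5] min(8,18)*4=32 best=32 * → l++
[2,5] min(15,18)*3=45 best=45 * → l++
[3,5] min(12,18)*2=24 best=45 → l++
[4,5] min(1,18)*1=1 best=45 → l++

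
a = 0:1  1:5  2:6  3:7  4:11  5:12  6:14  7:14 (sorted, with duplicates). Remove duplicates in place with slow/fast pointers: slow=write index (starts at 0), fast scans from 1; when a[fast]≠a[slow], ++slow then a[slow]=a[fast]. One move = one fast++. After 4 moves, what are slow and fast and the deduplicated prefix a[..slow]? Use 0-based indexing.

slow=4, fast=5, prefix=[1, 5, 6, 7, 11]

slow=0 fast=1: a[fast]=5≠a[slow]=1 write a[1]=5, slow++,fast++
slow=1 fast=2: a[fast]=6≠a[slow]=5 write a[2]=6, slow++,fast++
slow=2 fast=3: a[fast]=7≠a[slow]=6 write a[3]=7, slow++,fast++
slow=3 fast=4: a[fast]=11≠a[slow]=7 write a[4]=11, slow++,fast++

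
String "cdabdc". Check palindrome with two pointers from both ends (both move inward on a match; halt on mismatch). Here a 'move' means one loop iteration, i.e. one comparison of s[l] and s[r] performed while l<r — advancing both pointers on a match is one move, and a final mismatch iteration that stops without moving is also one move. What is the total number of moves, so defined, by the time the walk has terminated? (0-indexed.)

l=0 r=5: 'c'=='c', l++,r--
l=1 r=4: 'd'=='d', l++,r--
l=2 r=3: 'a'!='b', stop

3 moves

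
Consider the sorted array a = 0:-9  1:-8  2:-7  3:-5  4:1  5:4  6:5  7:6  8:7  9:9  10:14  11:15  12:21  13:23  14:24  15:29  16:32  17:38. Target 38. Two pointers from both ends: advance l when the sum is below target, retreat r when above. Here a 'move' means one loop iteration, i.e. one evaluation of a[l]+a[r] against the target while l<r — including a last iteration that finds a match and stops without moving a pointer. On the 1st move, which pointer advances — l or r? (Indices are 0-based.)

l

[0,17] -9+38=29 <38 → l++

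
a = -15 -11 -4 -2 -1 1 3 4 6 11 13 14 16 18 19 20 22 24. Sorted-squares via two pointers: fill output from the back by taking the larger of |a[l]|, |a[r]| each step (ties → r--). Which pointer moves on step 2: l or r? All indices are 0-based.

r

[0,17] |-15|<=|24| out[17]=576 → r--
[0,16] |-15|<=|22| out[16]=484 → r--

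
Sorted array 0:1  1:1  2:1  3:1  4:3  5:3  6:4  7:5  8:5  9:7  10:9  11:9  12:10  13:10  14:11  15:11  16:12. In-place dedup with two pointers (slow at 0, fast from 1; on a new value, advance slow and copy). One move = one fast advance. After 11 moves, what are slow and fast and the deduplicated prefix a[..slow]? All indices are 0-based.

slow=5, fast=12, prefix=[1, 3, 4, 5, 7, 9]

(s=0,f=1) a[fast]=1=a[slow] dup → fast++
(s=0,f=2) a[fast]=1=a[slow] dup → fast++
(s=0,f=3) a[fast]=1=a[slow] dup → fast++
(s=0,f=4) a[fast]=3≠a[slow]=1 write a[1]=3 → slow++,fast++
(s=1,f=5) a[fast]=3=a[slow] dup → fast++
(s=1,f=6) a[fast]=4≠a[slow]=3 write a[2]=4 → slow++,fast++
(s=2,f=7) a[fast]=5≠a[slow]=4 write a[3]=5 → slow++,fast++
(s=3,f=8) a[fast]=5=a[slow] dup → fast++
(s=3,f=9) a[fast]=7≠a[slow]=5 write a[4]=7 → slow++,fast++
(s=4,f=10) a[fast]=9≠a[slow]=7 write a[5]=9 → slow++,fast++
(s=5,f=11) a[fast]=9=a[slow] dup → fast++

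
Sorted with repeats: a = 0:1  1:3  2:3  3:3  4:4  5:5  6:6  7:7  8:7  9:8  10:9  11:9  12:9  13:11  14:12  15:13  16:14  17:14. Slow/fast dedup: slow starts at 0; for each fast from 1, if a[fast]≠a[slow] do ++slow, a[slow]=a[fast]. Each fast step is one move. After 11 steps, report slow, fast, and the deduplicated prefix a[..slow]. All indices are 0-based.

slow=0 fast=1: a[fast]=3≠a[slow]=1 write a[1]=3, slow++,fast++
slow=1 fast=2: a[fast]=3=a[slow] dup, fast++
slow=1 fast=3: a[fast]=3=a[slow] dup, fast++
slow=1 fast=4: a[fast]=4≠a[slow]=3 write a[2]=4, slow++,fast++
slow=2 fast=5: a[fast]=5≠a[slow]=4 write a[3]=5, slow++,fast++
slow=3 fast=6: a[fast]=6≠a[slow]=5 write a[4]=6, slow++,fast++
slow=4 fast=7: a[fast]=7≠a[slow]=6 write a[5]=7, slow++,fast++
slow=5 fast=8: a[fast]=7=a[slow] dup, fast++
slow=5 fast=9: a[fast]=8≠a[slow]=7 write a[6]=8, slow++,fast++
slow=6 fast=10: a[fast]=9≠a[slow]=8 write a[7]=9, slow++,fast++
slow=7 fast=11: a[fast]=9=a[slow] dup, fast++

slow=7, fast=12, prefix=[1, 3, 4, 5, 6, 7, 8, 9]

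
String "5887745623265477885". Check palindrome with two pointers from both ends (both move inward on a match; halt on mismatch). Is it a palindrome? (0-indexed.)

l=0 r=18: '5'=='5', l++,r--
l=1 r=17: '8'=='8', l++,r--
l=2 r=16: '8'=='8', l++,r--
l=3 r=15: '7'=='7', l++,r--
l=4 r=14: '7'=='7', l++,r--
l=5 r=13: '4'=='4', l++,r--
l=6 r=12: '5'=='5', l++,r--
l=7 r=11: '6'=='6', l++,r--
l=8 r=10: '2'=='2', l++,r--

palindrome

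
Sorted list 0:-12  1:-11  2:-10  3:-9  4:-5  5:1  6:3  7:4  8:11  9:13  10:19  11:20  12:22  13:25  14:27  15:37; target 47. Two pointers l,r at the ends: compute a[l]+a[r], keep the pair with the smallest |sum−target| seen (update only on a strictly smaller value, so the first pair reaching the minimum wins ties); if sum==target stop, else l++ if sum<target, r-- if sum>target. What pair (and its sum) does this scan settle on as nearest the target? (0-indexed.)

l=0 r=15: -12+37=25 d=22 *, l++
l=1 r=15: -11+37=26 d=21 *, l++
l=2 r=15: -10+37=27 d=20 *, l++
l=3 r=15: -9+37=28 d=19 *, l++
l=4 r=15: -5+37=32 d=15 *, l++
l=5 r=15: 1+37=38 d=9 *, l++
l=6 r=15: 3+37=40 d=7 *, l++
l=7 r=15: 4+37=41 d=6 *, l++
l=8 r=15: 11+37=48 d=1 *, r--
l=8 r=14: 11+27=38 d=9, l++
l=9 r=14: 13+27=40 d=7, l++
l=10 r=14: 19+27=46 d=1, l++
l=11 r=14: 20+27=47 d=0 *, stop

pair (20, 27) with sum 47 (|Δ|=0)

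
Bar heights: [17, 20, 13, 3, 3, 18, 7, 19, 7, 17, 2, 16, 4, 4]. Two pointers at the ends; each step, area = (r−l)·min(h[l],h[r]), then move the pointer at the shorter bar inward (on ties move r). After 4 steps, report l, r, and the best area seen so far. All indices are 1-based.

[1,14] min(17,4)*13=52 best=52 * → r--
[1,13] min(17,4)*12=48 best=52 → r--
[1,12] min(17,16)*11=176 best=176 * → r--
[1,11] min(17,2)*10=20 best=176 → r--

l=1, r=10, best area=176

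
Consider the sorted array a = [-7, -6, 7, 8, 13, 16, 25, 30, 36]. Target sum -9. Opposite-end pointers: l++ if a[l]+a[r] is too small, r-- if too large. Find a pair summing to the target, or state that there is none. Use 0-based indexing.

no pair

l=0 r=8: -7+36=29 >-9, r--
l=0 r=7: -7+30=23 >-9, r--
l=0 r=6: -7+25=18 >-9, r--
l=0 r=5: -7+16=9 >-9, r--
l=0 r=4: -7+13=6 >-9, r--
l=0 r=3: -7+8=1 >-9, r--
l=0 r=2: -7+7=0 >-9, r--
l=0 r=1: -7+-6=-13 <-9, l++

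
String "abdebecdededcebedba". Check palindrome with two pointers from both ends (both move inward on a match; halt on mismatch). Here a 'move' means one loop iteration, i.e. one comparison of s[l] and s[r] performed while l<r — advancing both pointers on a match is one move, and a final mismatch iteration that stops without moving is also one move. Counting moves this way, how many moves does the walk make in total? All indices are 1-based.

9 moves

[1,19] 'a'=='a' → l++,r--
[2,18] 'b'=='b' → l++,r--
[3,17] 'd'=='d' → l++,r--
[4,16] 'e'=='e' → l++,r--
[5,15] 'b'=='b' → l++,r--
[6,14] 'e'=='e' → l++,r--
[7,13] 'c'=='c' → l++,r--
[8,12] 'd'=='d' → l++,r--
[9,11] 'e'=='e' → l++,r--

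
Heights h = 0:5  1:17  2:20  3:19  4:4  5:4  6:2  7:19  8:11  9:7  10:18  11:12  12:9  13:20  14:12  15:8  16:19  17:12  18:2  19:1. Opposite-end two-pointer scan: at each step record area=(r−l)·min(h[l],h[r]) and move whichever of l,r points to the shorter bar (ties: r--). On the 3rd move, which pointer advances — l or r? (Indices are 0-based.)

l=0 r=19: min(5,1)*19=19 best=19 *, r--
l=0 r=18: min(5,2)*18=36 best=36 *, r--
l=0 r=17: min(5,12)*17=85 best=85 *, l++

l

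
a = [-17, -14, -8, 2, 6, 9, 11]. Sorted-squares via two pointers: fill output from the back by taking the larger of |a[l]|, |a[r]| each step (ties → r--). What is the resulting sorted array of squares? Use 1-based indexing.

[1,7] |-17|>|11| out[7]=289 → l++
[2,7] |-14|>|11| out[6]=196 → l++
[3,7] |-8|<=|11| out[5]=121 → r--
[3,6] |-8|<=|9| out[4]=81 → r--
[3,5] |-8|>|6| out[3]=64 → l++
[4,5] |2|<=|6| out[2]=36 → r--
[4,4] |2|<=|2| out[1]=4 → r--

[4, 36, 64, 81, 121, 196, 289]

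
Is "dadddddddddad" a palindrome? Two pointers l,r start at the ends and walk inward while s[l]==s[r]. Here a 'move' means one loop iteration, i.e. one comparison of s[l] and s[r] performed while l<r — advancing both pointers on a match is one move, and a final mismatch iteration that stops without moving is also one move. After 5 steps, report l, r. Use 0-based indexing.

l=5, r=7

[0,12] 'd'=='d' → l++,r--
[1,11] 'a'=='a' → l++,r--
[2,10] 'd'=='d' → l++,r--
[3,9] 'd'=='d' → l++,r--
[4,8] 'd'=='d' → l++,r--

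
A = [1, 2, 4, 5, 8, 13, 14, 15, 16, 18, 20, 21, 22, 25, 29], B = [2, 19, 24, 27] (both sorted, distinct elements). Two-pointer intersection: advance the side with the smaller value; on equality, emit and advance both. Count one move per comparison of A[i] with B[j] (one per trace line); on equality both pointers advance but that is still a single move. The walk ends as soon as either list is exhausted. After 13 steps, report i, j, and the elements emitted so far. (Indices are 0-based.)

i=0 j=0: 1<2, i++
i=1 j=0: 2==2 emit, i++,j++
i=2 j=1: 4<19, i++
i=3 j=1: 5<19, i++
i=4 j=1: 8<19, i++
i=5 j=1: 13<19, i++
i=6 j=1: 14<19, i++
i=7 j=1: 15<19, i++
i=8 j=1: 16<19, i++
i=9 j=1: 18<19, i++
i=10 j=1: 20>19, j++
i=10 j=2: 20<24, i++
i=11 j=2: 21<24, i++

i=12, j=2, emitted=[2]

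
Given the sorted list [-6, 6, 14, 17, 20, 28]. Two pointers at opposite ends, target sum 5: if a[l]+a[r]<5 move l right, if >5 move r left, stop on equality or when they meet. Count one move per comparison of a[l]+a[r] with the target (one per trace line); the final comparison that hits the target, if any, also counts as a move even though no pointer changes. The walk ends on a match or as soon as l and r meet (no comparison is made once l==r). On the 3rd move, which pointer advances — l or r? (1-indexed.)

r

[1,6] -6+28=22 >5 → r--
[1,5] -6+20=14 >5 → r--
[1,4] -6+17=11 >5 → r--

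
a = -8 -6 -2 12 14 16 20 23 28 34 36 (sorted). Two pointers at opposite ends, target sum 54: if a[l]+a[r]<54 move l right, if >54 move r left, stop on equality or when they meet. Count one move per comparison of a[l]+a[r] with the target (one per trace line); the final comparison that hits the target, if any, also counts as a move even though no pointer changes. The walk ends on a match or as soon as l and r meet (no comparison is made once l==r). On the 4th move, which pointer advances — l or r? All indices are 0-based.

l=0 r=10: -8+36=28 <54, l++
l=1 r=10: -6+36=30 <54, l++
l=2 r=10: -2+36=34 <54, l++
l=3 r=10: 12+36=48 <54, l++

l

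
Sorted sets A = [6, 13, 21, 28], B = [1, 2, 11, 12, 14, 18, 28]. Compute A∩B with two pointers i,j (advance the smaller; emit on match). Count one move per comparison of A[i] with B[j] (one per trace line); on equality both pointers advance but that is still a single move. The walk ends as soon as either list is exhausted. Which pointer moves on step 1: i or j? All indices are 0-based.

j

i=0 j=0: 6>1, j++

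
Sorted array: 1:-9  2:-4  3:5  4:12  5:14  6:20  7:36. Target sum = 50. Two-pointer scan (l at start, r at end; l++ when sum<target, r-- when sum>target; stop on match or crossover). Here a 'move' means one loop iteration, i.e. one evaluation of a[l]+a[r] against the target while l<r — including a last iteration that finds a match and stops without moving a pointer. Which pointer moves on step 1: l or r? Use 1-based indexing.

[1,7] -9+36=27 <50 → l++

l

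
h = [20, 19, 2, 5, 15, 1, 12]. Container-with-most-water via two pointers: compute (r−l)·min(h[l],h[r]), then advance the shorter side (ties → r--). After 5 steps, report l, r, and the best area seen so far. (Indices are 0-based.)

l=0, r=1, best area=72

l=0 r=6: min(20,12)*6=72 best=72 *, r--
l=0 r=5: min(20,1)*5=5 best=72, r--
l=0 r=4: min(20,15)*4=60 best=72, r--
l=0 r=3: min(20,5)*3=15 best=72, r--
l=0 r=2: min(20,2)*2=4 best=72, r--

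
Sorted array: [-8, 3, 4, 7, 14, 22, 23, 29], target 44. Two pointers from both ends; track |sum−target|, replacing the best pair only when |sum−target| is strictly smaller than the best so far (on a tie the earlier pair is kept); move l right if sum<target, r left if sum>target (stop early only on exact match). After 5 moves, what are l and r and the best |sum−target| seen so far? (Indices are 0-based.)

l=0 r=7: -8+29=21 d=23 *, l++
l=1 r=7: 3+29=32 d=12 *, l++
l=2 r=7: 4+29=33 d=11 *, l++
l=3 r=7: 7+29=36 d=8 *, l++
l=4 r=7: 14+29=43 d=1 *, l++

l=5, r=7, best |Δ|=1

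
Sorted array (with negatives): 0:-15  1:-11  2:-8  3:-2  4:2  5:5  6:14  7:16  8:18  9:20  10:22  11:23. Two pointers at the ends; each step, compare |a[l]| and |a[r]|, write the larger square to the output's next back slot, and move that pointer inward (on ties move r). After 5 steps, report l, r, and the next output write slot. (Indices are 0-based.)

l=0, r=6, next write slot=6

l=0 r=11: |-15|<=|23| out[11]=529, r--
l=0 r=10: |-15|<=|22| out[10]=484, r--
l=0 r=9: |-15|<=|20| out[9]=400, r--
l=0 r=8: |-15|<=|18| out[8]=324, r--
l=0 r=7: |-15|<=|16| out[7]=256, r--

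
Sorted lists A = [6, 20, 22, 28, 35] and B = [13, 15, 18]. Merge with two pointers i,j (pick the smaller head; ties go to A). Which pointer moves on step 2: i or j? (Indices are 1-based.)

j

[i=1,j=1] A[i]=6<=B[j]=13 take 6 → i++
[i=2,j=1] A[i]=20>B[j]=13 take 13 → j++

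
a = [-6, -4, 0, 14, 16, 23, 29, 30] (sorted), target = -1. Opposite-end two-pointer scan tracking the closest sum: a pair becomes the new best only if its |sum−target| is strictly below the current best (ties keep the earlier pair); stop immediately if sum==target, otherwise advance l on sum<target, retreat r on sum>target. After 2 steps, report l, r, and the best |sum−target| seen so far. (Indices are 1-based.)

[1,8] -6+30=24 d=25 * → r--
[1,7] -6+29=23 d=24 * → r--

l=1, r=6, best |Δ|=24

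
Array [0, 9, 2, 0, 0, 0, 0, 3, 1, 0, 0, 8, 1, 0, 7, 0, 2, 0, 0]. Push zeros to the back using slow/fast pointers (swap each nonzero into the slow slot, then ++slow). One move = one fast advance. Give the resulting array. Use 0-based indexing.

slow=0 fast=0: a[fast]=0, fast++
slow=0 fast=1: a[fast]=9≠0 swap→a[0]=9, slow++,fast++
slow=1 fast=2: a[fast]=2≠0 swap→a[1]=2, slow++,fast++
slow=2 fast=3: a[fast]=0, fast++
slow=2 fast=4: a[fast]=0, fast++
slow=2 fast=5: a[fast]=0, fast++
slow=2 fast=6: a[fast]=0, fast++
slow=2 fast=7: a[fast]=3≠0 swap→a[2]=3, slow++,fast++
slow=3 fast=8: a[fast]=1≠0 swap→a[3]=1, slow++,fast++
slow=4 fast=9: a[fast]=0, fast++
slow=4 fast=10: a[fast]=0, fast++
slow=4 fast=11: a[fast]=8≠0 swap→a[4]=8, slow++,fast++
slow=5 fast=12: a[fast]=1≠0 swap→a[5]=1, slow++,fast++
slow=6 fast=13: a[fast]=0, fast++
slow=6 fast=14: a[fast]=7≠0 swap→a[6]=7, slow++,fast++
slow=7 fast=15: a[fast]=0, fast++
slow=7 fast=16: a[fast]=2≠0 swap→a[7]=2, slow++,fast++
slow=8 fast=17: a[fast]=0, fast++
slow=8 fast=18: a[fast]=0, fast++

[9, 2, 3, 1, 8, 1, 7, 2, 0, 0, 0, 0, 0, 0, 0, 0, 0, 0, 0]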